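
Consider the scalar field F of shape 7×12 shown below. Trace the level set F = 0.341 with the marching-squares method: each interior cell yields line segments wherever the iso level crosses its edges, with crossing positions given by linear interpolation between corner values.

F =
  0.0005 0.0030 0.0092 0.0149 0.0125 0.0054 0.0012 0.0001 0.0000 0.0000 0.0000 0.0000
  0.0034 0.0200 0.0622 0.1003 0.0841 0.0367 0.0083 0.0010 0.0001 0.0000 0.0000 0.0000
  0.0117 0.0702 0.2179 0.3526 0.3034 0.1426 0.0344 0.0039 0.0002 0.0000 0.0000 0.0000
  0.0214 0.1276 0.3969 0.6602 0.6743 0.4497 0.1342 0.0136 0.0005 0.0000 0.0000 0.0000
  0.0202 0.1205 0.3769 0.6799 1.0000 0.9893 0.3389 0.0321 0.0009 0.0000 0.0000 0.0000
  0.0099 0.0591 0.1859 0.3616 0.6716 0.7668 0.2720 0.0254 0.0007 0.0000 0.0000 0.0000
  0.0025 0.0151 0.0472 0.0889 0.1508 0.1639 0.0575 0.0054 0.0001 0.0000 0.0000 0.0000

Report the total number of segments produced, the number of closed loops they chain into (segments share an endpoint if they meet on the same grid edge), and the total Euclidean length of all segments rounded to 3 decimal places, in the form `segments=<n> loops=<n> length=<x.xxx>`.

segments=16 loops=1 length=12.300

cell (1,2): code 0100 → (1.954,3.000)–(2.000,2.914)
cell (1,3): code 1000 → (2.000,3.236)–(1.954,3.000)
cell (2,1): code 0100 → (2.688,2.000)–(3.000,1.792)
cell (2,2): code 1110 → (2.000,2.914)–(2.688,2.000)
cell (2,3): code 1101 → (2.101,4.000)–(2.000,3.236)
cell (2,4): code 1100 → (2.646,5.000)–(2.101,4.000)
cell (2,5): code 1000 → (3.000,5.345)–(2.646,5.000)
cell (3,1): code 0110 → (3.000,1.792)–(4.000,1.860)
cell (3,5): code 1001 → (4.000,5.997)–(3.000,5.345)
cell (4,1): code 0010 → (4.000,1.860)–(4.188,2.000)
cell (4,2): code 0111 → (4.188,2.000)–(5.000,2.883)
cell (4,5): code 1001 → (5.000,5.861)–(4.000,5.997)
cell (5,2): code 0010 → (5.000,2.883)–(5.076,3.000)
cell (5,3): code 0011 → (5.076,3.000)–(5.635,4.000)
cell (5,4): code 0011 → (5.635,4.000)–(5.706,5.000)
cell (5,5): code 0001 → (5.706,5.000)–(5.000,5.861)
total: 16 segments, chained into 1 closed loop(s), length Σ = 12.300420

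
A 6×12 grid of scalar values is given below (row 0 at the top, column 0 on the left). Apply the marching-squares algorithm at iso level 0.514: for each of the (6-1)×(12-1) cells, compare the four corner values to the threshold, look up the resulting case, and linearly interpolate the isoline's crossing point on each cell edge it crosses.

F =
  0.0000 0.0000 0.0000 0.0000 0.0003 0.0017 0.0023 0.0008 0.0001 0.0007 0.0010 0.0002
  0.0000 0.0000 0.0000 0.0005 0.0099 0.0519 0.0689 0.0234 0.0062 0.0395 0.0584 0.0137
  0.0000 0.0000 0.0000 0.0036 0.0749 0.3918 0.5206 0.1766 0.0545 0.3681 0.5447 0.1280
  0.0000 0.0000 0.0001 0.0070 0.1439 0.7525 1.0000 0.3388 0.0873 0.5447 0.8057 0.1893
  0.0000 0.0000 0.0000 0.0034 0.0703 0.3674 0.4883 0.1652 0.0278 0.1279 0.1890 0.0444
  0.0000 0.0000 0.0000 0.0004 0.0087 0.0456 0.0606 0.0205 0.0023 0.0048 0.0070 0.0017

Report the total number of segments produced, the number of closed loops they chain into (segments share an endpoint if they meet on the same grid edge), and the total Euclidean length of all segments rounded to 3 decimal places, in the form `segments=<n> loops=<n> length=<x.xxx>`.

segments=16 loops=2 length=10.629

cell (1,5): code 0100 → (1.985,6.000)–(2.000,5.949)
cell (1,6): code 1000 → (2.000,6.019)–(1.985,6.000)
cell (1,9): code 0100 → (1.937,10.000)–(2.000,9.826)
cell (1,10): code 1000 → (2.000,10.074)–(1.937,10.000)
cell (2,4): code 0100 → (2.339,5.000)–(3.000,4.608)
cell (2,5): code 1110 → (2.000,5.949)–(2.339,5.000)
cell (2,6): code 1001 → (3.000,6.735)–(2.000,6.019)
cell (2,8): code 0100 → (2.826,9.000)–(3.000,8.933)
cell (2,9): code 1110 → (2.000,9.826)–(2.826,9.000)
cell (2,10): code 1001 → (3.000,10.473)–(2.000,10.074)
cell (3,4): code 0010 → (3.000,4.608)–(3.619,5.000)
cell (3,5): code 0011 → (3.619,5.000)–(3.950,6.000)
cell (3,6): code 0001 → (3.950,6.000)–(3.000,6.735)
cell (3,8): code 0010 → (3.000,8.933)–(3.074,9.000)
cell (3,9): code 0011 → (3.074,9.000)–(3.473,10.000)
cell (3,10): code 0001 → (3.473,10.000)–(3.000,10.473)
total: 16 segments, chained into 2 closed loop(s), length Σ = 10.629391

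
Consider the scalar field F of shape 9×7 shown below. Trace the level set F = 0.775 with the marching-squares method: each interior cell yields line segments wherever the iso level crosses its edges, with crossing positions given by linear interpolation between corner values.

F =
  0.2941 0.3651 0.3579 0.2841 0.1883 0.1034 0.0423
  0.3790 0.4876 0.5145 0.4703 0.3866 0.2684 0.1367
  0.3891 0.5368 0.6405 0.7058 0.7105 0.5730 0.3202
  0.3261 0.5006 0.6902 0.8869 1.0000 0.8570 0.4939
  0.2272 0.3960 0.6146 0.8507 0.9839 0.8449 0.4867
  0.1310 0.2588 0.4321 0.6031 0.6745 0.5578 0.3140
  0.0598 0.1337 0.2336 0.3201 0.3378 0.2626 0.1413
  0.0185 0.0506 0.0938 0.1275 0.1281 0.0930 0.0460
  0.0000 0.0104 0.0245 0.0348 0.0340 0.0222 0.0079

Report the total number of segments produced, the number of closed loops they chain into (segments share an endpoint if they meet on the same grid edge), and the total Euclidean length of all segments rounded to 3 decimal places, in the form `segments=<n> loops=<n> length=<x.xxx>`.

segments=10 loops=1 length=8.273

cell (2,2): code 0100 → (2.382,3.000)–(3.000,2.431)
cell (2,3): code 1100 → (2.223,4.000)–(2.382,3.000)
cell (2,4): code 1100 → (2.711,5.000)–(2.223,4.000)
cell (2,5): code 1000 → (3.000,5.226)–(2.711,5.000)
cell (3,2): code 0110 → (3.000,2.431)–(4.000,2.679)
cell (3,5): code 1001 → (4.000,5.195)–(3.000,5.226)
cell (4,2): code 0010 → (4.000,2.679)–(4.306,3.000)
cell (4,3): code 0011 → (4.306,3.000)–(4.675,4.000)
cell (4,4): code 0011 → (4.675,4.000)–(4.243,5.000)
cell (4,5): code 0001 → (4.243,5.000)–(4.000,5.195)
total: 10 segments, chained into 1 closed loop(s), length Σ = 8.273138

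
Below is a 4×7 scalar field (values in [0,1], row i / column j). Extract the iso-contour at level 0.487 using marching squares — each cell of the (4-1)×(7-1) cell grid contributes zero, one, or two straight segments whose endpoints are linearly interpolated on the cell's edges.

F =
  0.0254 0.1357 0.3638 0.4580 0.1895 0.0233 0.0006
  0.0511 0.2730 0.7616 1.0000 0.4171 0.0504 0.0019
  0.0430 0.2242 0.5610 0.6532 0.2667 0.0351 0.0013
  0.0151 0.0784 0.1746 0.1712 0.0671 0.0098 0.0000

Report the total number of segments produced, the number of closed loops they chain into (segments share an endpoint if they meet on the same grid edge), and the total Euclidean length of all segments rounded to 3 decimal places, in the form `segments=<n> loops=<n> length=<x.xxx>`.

cell (0,1): code 0100 → (0.310,2.000)–(1.000,1.438)
cell (0,2): code 1100 → (0.054,3.000)–(0.310,2.000)
cell (0,3): code 1000 → (1.000,3.880)–(0.054,3.000)
cell (1,1): code 0110 → (1.000,1.438)–(2.000,1.780)
cell (1,3): code 1001 → (2.000,3.430)–(1.000,3.880)
cell (2,1): code 0010 → (2.000,1.780)–(2.192,2.000)
cell (2,2): code 0011 → (2.192,2.000)–(2.345,3.000)
cell (2,3): code 0001 → (2.345,3.000)–(2.000,3.430)
total: 8 segments, chained into 1 closed loop(s), length Σ = 7.222796

segments=8 loops=1 length=7.223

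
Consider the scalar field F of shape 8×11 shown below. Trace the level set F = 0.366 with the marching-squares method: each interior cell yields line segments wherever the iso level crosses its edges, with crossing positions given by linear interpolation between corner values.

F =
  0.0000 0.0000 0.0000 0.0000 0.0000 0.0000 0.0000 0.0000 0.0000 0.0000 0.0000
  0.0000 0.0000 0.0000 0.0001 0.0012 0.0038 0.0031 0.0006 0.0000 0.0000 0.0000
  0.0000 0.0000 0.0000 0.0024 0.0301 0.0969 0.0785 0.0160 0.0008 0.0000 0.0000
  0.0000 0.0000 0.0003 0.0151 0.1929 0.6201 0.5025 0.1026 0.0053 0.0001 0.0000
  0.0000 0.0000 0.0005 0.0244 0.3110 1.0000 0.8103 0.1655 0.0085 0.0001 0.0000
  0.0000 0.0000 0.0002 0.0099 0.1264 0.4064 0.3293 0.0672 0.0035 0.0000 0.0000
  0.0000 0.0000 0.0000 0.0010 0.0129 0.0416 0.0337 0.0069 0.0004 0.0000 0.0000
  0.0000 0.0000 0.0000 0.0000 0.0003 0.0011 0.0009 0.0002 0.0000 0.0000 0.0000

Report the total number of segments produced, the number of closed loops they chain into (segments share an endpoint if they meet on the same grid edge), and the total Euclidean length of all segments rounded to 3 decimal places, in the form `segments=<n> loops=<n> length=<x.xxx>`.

segments=10 loops=1 length=7.978

cell (2,4): code 0100 → (2.514,5.000)–(3.000,4.405)
cell (2,5): code 1100 → (2.678,6.000)–(2.514,5.000)
cell (2,6): code 1000 → (3.000,6.341)–(2.678,6.000)
cell (3,4): code 0110 → (3.000,4.405)–(4.000,4.080)
cell (3,6): code 1001 → (4.000,6.689)–(3.000,6.341)
cell (4,4): code 0110 → (4.000,4.080)–(5.000,4.856)
cell (4,5): code 1011 → (5.000,5.524)–(4.924,6.000)
cell (4,6): code 0001 → (4.924,6.000)–(4.000,6.689)
cell (5,4): code 0010 → (5.000,4.856)–(5.111,5.000)
cell (5,5): code 0001 → (5.111,5.000)–(5.000,5.524)
total: 10 segments, chained into 1 closed loop(s), length Σ = 7.978379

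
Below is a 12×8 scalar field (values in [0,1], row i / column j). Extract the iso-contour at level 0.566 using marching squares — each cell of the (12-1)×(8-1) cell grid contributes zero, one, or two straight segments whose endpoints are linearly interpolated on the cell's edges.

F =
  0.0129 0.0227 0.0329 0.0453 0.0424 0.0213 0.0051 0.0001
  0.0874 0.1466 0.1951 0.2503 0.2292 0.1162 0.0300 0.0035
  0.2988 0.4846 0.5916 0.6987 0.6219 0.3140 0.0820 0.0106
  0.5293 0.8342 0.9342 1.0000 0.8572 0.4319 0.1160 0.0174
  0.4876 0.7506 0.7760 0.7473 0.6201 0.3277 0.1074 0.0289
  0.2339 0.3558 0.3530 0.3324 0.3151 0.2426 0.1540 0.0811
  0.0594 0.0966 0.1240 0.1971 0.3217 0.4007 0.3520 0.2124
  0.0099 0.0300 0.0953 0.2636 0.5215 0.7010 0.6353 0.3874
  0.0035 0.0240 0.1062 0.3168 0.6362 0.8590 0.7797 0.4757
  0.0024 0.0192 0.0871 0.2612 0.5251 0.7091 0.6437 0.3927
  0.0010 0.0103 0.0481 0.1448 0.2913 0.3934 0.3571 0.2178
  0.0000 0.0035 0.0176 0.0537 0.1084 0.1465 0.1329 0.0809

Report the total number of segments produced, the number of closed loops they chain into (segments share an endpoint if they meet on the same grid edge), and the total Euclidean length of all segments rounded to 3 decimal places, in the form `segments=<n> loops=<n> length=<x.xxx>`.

segments=26 loops=2 length=20.834

cell (1,1): code 0100 → (1.935,2.000)–(2.000,1.761)
cell (1,2): code 1100 → (1.704,3.000)–(1.935,2.000)
cell (1,3): code 1100 → (1.858,4.000)–(1.704,3.000)
cell (1,4): code 1000 → (2.000,4.182)–(1.858,4.000)
cell (2,0): code 0100 → (2.233,1.000)–(3.000,0.120)
cell (2,1): code 1110 → (2.000,1.761)–(2.233,1.000)
cell (2,4): code 1001 → (3.000,4.685)–(2.000,4.182)
cell (3,0): code 0110 → (3.000,0.120)–(4.000,0.298)
cell (3,4): code 1001 → (4.000,4.185)–(3.000,4.685)
cell (4,0): code 0010 → (4.000,0.298)–(4.468,1.000)
cell (4,1): code 0011 → (4.468,1.000)–(4.496,2.000)
cell (4,2): code 0011 → (4.496,2.000)–(4.437,3.000)
cell (4,3): code 0011 → (4.437,3.000)–(4.177,4.000)
cell (4,4): code 0001 → (4.177,4.000)–(4.000,4.185)
cell (6,4): code 0100 → (6.550,5.000)–(7.000,4.248)
cell (6,5): code 1100 → (6.755,6.000)–(6.550,5.000)
cell (6,6): code 1000 → (7.000,6.280)–(6.755,6.000)
cell (7,3): code 0100 → (7.388,4.000)–(8.000,3.780)
cell (7,4): code 1110 → (7.000,4.248)–(7.388,4.000)
cell (7,6): code 1001 → (8.000,6.703)–(7.000,6.280)
cell (8,3): code 0010 → (8.000,3.780)–(8.632,4.000)
cell (8,4): code 0111 → (8.632,4.000)–(9.000,4.222)
cell (8,6): code 1001 → (9.000,6.310)–(8.000,6.703)
cell (9,4): code 0010 → (9.000,4.222)–(9.453,5.000)
cell (9,5): code 0011 → (9.453,5.000)–(9.271,6.000)
cell (9,6): code 0001 → (9.271,6.000)–(9.000,6.310)
total: 26 segments, chained into 2 closed loop(s), length Σ = 20.834305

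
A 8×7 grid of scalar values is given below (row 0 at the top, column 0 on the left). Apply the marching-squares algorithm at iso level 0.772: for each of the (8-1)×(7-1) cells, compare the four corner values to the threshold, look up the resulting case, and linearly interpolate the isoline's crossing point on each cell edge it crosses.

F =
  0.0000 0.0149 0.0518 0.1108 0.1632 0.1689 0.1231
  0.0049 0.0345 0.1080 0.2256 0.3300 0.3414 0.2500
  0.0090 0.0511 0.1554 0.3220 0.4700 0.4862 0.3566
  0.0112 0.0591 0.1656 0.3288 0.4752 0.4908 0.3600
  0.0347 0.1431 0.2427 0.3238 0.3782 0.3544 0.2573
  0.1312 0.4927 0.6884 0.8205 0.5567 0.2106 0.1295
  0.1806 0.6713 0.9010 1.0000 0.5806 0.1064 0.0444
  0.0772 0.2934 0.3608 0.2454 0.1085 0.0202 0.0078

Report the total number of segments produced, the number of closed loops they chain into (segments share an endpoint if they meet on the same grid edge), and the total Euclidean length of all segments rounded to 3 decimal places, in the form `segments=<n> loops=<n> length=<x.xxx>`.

cell (4,2): code 0100 → (4.902,3.000)–(5.000,2.633)
cell (4,3): code 1000 → (5.000,3.184)–(4.902,3.000)
cell (5,1): code 0100 → (5.393,2.000)–(6.000,1.438)
cell (5,2): code 1110 → (5.000,2.633)–(5.393,2.000)
cell (5,3): code 1001 → (6.000,3.544)–(5.000,3.184)
cell (6,1): code 0010 → (6.000,1.438)–(6.239,2.000)
cell (6,2): code 0011 → (6.239,2.000)–(6.302,3.000)
cell (6,3): code 0001 → (6.302,3.000)–(6.000,3.544)
total: 8 segments, chained into 1 closed loop(s), length Σ = 5.456914

segments=8 loops=1 length=5.457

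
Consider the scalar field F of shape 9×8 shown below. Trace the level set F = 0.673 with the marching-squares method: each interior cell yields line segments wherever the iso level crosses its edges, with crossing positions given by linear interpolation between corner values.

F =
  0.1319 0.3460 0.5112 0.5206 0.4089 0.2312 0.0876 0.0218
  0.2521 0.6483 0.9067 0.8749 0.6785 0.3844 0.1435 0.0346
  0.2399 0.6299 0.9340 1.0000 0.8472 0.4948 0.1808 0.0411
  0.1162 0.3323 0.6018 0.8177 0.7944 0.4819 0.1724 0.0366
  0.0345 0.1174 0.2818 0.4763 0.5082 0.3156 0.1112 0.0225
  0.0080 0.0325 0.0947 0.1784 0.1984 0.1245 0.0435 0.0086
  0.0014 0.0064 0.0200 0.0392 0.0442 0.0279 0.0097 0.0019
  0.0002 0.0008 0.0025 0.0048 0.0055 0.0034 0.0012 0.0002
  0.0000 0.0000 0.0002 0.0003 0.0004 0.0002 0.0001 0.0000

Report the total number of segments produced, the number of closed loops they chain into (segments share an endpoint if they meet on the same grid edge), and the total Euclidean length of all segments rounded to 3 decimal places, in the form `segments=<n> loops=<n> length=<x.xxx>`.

cell (0,1): code 0100 → (0.409,2.000)–(1.000,1.096)
cell (0,2): code 1100 → (0.430,3.000)–(0.409,2.000)
cell (0,3): code 1100 → (0.980,4.000)–(0.430,3.000)
cell (0,4): code 1000 → (1.000,4.019)–(0.980,4.000)
cell (1,1): code 0110 → (1.000,1.096)–(2.000,1.142)
cell (1,4): code 1001 → (2.000,4.494)–(1.000,4.019)
cell (2,1): code 0010 → (2.000,1.142)–(2.786,2.000)
cell (2,2): code 0111 → (2.786,2.000)–(3.000,2.330)
cell (2,4): code 1001 → (3.000,4.388)–(2.000,4.494)
cell (3,2): code 0010 → (3.000,2.330)–(3.424,3.000)
cell (3,3): code 0011 → (3.424,3.000)–(3.424,4.000)
cell (3,4): code 0001 → (3.424,4.000)–(3.000,4.388)
total: 12 segments, chained into 1 closed loop(s), length Σ = 10.288304

segments=12 loops=1 length=10.288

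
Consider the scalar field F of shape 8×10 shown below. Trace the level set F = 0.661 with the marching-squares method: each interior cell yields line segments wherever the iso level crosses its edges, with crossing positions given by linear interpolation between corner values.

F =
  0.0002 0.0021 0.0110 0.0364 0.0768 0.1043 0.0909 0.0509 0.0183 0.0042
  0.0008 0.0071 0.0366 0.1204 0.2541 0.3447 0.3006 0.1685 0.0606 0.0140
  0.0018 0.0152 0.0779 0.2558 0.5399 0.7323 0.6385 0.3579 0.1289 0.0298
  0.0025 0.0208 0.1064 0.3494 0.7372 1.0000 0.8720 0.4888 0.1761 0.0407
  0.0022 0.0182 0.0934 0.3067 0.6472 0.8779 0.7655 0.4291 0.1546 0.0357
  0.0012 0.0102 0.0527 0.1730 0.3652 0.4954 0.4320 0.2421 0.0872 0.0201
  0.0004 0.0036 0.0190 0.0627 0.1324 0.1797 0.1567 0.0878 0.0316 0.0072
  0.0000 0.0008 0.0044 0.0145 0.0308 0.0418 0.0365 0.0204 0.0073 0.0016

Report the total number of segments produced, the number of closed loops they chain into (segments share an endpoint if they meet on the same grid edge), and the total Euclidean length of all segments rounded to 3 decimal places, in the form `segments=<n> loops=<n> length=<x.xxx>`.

cell (1,4): code 0100 → (1.816,5.000)–(2.000,4.629)
cell (1,5): code 1000 → (2.000,5.760)–(1.816,5.000)
cell (2,3): code 0100 → (2.614,4.000)–(3.000,3.804)
cell (2,4): code 1110 → (2.000,4.629)–(2.614,4.000)
cell (2,5): code 1101 → (2.096,6.000)–(2.000,5.760)
cell (2,6): code 1000 → (3.000,6.551)–(2.096,6.000)
cell (3,3): code 0010 → (3.000,3.804)–(3.847,4.000)
cell (3,4): code 0111 → (3.847,4.000)–(4.000,4.060)
cell (3,6): code 1001 → (4.000,6.311)–(3.000,6.551)
cell (4,4): code 0010 → (4.000,4.060)–(4.567,5.000)
cell (4,5): code 0011 → (4.567,5.000)–(4.313,6.000)
cell (4,6): code 0001 → (4.313,6.000)–(4.000,6.311)
total: 12 segments, chained into 1 closed loop(s), length Σ = 8.457971

segments=12 loops=1 length=8.458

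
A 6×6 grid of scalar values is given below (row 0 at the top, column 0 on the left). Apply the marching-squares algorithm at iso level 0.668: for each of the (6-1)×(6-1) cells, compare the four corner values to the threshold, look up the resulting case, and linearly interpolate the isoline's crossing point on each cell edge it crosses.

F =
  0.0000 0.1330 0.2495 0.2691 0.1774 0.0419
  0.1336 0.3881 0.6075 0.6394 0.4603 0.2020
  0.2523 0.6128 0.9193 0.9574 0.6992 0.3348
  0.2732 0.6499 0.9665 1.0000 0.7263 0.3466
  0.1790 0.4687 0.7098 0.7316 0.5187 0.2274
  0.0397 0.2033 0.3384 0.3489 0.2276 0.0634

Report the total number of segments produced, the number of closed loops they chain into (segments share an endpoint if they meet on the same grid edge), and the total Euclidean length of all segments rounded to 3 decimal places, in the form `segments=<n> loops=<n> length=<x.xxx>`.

segments=12 loops=1 length=9.725

cell (1,1): code 0100 → (1.194,2.000)–(2.000,1.180)
cell (1,2): code 1100 → (1.090,3.000)–(1.194,2.000)
cell (1,3): code 1100 → (1.869,4.000)–(1.090,3.000)
cell (1,4): code 1000 → (2.000,4.086)–(1.869,4.000)
cell (2,1): code 0110 → (2.000,1.180)–(3.000,1.057)
cell (2,4): code 1001 → (3.000,4.154)–(2.000,4.086)
cell (3,1): code 0110 → (3.000,1.057)–(4.000,1.827)
cell (3,3): code 1011 → (4.000,3.299)–(3.281,4.000)
cell (3,4): code 0001 → (3.281,4.000)–(3.000,4.154)
cell (4,1): code 0010 → (4.000,1.827)–(4.113,2.000)
cell (4,2): code 0011 → (4.113,2.000)–(4.166,3.000)
cell (4,3): code 0001 → (4.166,3.000)–(4.000,3.299)
total: 12 segments, chained into 1 closed loop(s), length Σ = 9.725299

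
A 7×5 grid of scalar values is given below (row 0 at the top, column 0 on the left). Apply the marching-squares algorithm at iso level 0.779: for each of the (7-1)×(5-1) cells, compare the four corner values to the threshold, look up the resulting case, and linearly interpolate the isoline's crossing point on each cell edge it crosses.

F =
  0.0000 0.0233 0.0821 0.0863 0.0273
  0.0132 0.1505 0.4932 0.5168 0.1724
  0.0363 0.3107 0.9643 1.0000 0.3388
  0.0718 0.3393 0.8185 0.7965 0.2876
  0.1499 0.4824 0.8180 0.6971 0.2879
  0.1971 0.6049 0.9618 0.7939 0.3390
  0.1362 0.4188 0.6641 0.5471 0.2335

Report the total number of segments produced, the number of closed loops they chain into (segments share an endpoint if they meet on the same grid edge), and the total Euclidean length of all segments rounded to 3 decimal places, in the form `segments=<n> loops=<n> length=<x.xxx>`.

segments=14 loops=1 length=10.692

cell (1,1): code 0100 → (1.607,2.000)–(2.000,1.716)
cell (1,2): code 1100 → (1.543,3.000)–(1.607,2.000)
cell (1,3): code 1000 → (2.000,3.334)–(1.543,3.000)
cell (2,1): code 0110 → (2.000,1.716)–(3.000,1.918)
cell (2,3): code 1001 → (3.000,3.034)–(2.000,3.334)
cell (3,1): code 0110 → (3.000,1.918)–(4.000,1.884)
cell (3,2): code 1011 → (4.000,2.323)–(3.176,3.000)
cell (3,3): code 0001 → (3.176,3.000)–(3.000,3.034)
cell (4,1): code 0110 → (4.000,1.884)–(5.000,1.488)
cell (4,2): code 1101 → (4.846,3.000)–(4.000,2.323)
cell (4,3): code 1000 → (5.000,3.033)–(4.846,3.000)
cell (5,1): code 0010 → (5.000,1.488)–(5.614,2.000)
cell (5,2): code 0011 → (5.614,2.000)–(5.060,3.000)
cell (5,3): code 0001 → (5.060,3.000)–(5.000,3.033)
total: 14 segments, chained into 1 closed loop(s), length Σ = 10.692130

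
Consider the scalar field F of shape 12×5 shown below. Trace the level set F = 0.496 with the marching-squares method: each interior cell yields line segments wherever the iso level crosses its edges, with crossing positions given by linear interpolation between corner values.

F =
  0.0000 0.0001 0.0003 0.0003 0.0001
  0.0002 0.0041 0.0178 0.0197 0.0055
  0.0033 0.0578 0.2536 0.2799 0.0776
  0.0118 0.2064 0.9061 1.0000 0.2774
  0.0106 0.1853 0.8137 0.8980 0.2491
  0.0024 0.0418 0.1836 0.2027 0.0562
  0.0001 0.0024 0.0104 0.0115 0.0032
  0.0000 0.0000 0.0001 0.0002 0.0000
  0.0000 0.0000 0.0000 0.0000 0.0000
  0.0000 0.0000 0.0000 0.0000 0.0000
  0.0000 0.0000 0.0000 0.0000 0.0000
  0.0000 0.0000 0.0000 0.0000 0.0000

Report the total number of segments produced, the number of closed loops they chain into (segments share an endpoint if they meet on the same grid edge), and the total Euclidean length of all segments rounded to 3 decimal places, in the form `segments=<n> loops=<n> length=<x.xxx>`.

cell (2,1): code 0100 → (2.371,2.000)–(3.000,1.414)
cell (2,2): code 1100 → (2.300,3.000)–(2.371,2.000)
cell (2,3): code 1000 → (3.000,3.697)–(2.300,3.000)
cell (3,1): code 0110 → (3.000,1.414)–(4.000,1.494)
cell (3,3): code 1001 → (4.000,3.620)–(3.000,3.697)
cell (4,1): code 0010 → (4.000,1.494)–(4.504,2.000)
cell (4,2): code 0011 → (4.504,2.000)–(4.578,3.000)
cell (4,3): code 0001 → (4.578,3.000)–(4.000,3.620)
total: 8 segments, chained into 1 closed loop(s), length Σ = 7.420446

segments=8 loops=1 length=7.420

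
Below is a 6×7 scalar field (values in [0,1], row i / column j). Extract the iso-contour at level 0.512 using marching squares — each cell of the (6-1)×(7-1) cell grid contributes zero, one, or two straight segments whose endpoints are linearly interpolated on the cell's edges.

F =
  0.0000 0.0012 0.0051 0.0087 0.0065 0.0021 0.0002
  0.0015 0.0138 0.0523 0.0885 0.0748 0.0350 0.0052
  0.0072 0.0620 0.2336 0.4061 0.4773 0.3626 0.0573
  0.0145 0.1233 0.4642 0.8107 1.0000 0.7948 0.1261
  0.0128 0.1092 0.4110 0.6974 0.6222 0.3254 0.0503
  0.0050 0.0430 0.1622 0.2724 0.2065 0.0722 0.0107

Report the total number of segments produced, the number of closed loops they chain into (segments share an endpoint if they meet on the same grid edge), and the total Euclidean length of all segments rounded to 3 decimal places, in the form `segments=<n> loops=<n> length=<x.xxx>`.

segments=10 loops=1 length=8.725

cell (2,2): code 0100 → (2.262,3.000)–(3.000,2.138)
cell (2,3): code 1100 → (2.066,4.000)–(2.262,3.000)
cell (2,4): code 1100 → (2.346,5.000)–(2.066,4.000)
cell (2,5): code 1000 → (3.000,5.423)–(2.346,5.000)
cell (3,2): code 0110 → (3.000,2.138)–(4.000,2.353)
cell (3,4): code 1011 → (4.000,4.371)–(3.602,5.000)
cell (3,5): code 0001 → (3.602,5.000)–(3.000,5.423)
cell (4,2): code 0010 → (4.000,2.353)–(4.436,3.000)
cell (4,3): code 0011 → (4.436,3.000)–(4.265,4.000)
cell (4,4): code 0001 → (4.265,4.000)–(4.000,4.371)
total: 10 segments, chained into 1 closed loop(s), length Σ = 8.725330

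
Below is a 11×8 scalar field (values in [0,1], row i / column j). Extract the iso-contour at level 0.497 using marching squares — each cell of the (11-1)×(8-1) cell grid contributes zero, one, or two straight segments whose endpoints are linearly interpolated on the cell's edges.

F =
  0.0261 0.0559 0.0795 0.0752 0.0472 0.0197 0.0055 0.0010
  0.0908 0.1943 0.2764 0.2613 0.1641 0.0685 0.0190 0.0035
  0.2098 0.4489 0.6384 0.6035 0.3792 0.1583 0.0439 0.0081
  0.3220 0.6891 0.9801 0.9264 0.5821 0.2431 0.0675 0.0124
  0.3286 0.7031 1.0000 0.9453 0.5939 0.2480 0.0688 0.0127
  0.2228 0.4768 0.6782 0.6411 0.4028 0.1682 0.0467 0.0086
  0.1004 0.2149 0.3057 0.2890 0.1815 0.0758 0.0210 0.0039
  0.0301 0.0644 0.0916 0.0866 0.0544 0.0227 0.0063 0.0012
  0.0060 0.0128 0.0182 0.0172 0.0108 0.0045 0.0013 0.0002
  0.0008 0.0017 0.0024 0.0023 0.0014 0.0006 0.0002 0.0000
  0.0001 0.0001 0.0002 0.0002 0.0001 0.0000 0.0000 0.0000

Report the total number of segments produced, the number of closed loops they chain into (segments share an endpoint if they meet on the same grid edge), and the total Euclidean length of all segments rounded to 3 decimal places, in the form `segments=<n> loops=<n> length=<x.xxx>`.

segments=16 loops=1 length=12.130

cell (1,1): code 0100 → (1.609,2.000)–(2.000,1.254)
cell (1,2): code 1100 → (1.689,3.000)–(1.609,2.000)
cell (1,3): code 1000 → (2.000,3.475)–(1.689,3.000)
cell (2,0): code 0100 → (2.200,1.000)–(3.000,0.477)
cell (2,1): code 1110 → (2.000,1.254)–(2.200,1.000)
cell (2,3): code 1101 → (2.581,4.000)–(2.000,3.475)
cell (2,4): code 1000 → (3.000,4.251)–(2.581,4.000)
cell (3,0): code 0110 → (3.000,0.477)–(4.000,0.450)
cell (3,4): code 1001 → (4.000,4.280)–(3.000,4.251)
cell (4,0): code 0010 → (4.000,0.450)–(4.911,1.000)
cell (4,1): code 0111 → (4.911,1.000)–(5.000,1.100)
cell (4,3): code 1011 → (5.000,3.605)–(4.507,4.000)
cell (4,4): code 0001 → (4.507,4.000)–(4.000,4.280)
cell (5,1): code 0010 → (5.000,1.100)–(5.486,2.000)
cell (5,2): code 0011 → (5.486,2.000)–(5.409,3.000)
cell (5,3): code 0001 → (5.409,3.000)–(5.000,3.605)
total: 16 segments, chained into 1 closed loop(s), length Σ = 12.130074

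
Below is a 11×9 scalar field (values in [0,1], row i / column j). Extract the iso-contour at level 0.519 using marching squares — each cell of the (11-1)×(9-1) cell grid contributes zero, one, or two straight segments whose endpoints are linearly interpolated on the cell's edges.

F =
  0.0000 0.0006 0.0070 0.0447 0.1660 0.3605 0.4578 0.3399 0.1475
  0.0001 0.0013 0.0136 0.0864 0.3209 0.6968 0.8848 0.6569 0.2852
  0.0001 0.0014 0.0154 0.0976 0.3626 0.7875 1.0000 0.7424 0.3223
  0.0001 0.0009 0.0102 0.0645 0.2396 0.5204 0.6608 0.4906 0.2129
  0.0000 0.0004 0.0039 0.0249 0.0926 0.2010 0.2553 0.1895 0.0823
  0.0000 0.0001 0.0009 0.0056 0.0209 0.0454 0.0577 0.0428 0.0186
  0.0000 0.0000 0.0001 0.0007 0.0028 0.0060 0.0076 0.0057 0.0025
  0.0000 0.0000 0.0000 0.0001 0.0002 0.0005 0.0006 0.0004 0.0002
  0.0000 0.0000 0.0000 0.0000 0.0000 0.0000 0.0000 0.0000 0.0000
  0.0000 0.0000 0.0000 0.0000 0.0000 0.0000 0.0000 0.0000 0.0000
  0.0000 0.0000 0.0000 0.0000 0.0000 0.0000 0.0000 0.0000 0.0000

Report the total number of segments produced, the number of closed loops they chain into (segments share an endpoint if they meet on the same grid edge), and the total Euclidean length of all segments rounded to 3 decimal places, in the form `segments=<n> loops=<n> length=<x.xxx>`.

cell (0,4): code 0100 → (0.471,5.000)–(1.000,4.527)
cell (0,5): code 1100 → (0.143,6.000)–(0.471,5.000)
cell (0,6): code 1100 → (0.565,7.000)–(0.143,6.000)
cell (0,7): code 1000 → (1.000,7.371)–(0.565,7.000)
cell (1,4): code 0110 → (1.000,4.527)–(2.000,4.368)
cell (1,7): code 1001 → (2.000,7.532)–(1.000,7.371)
cell (2,4): code 0110 → (2.000,4.368)–(3.000,4.995)
cell (2,6): code 1011 → (3.000,6.833)–(2.887,7.000)
cell (2,7): code 0001 → (2.887,7.000)–(2.000,7.532)
cell (3,4): code 0010 → (3.000,4.995)–(3.004,5.000)
cell (3,5): code 0011 → (3.004,5.000)–(3.350,6.000)
cell (3,6): code 0001 → (3.350,6.000)–(3.000,6.833)
total: 12 segments, chained into 1 closed loop(s), length Σ = 9.828377

segments=12 loops=1 length=9.828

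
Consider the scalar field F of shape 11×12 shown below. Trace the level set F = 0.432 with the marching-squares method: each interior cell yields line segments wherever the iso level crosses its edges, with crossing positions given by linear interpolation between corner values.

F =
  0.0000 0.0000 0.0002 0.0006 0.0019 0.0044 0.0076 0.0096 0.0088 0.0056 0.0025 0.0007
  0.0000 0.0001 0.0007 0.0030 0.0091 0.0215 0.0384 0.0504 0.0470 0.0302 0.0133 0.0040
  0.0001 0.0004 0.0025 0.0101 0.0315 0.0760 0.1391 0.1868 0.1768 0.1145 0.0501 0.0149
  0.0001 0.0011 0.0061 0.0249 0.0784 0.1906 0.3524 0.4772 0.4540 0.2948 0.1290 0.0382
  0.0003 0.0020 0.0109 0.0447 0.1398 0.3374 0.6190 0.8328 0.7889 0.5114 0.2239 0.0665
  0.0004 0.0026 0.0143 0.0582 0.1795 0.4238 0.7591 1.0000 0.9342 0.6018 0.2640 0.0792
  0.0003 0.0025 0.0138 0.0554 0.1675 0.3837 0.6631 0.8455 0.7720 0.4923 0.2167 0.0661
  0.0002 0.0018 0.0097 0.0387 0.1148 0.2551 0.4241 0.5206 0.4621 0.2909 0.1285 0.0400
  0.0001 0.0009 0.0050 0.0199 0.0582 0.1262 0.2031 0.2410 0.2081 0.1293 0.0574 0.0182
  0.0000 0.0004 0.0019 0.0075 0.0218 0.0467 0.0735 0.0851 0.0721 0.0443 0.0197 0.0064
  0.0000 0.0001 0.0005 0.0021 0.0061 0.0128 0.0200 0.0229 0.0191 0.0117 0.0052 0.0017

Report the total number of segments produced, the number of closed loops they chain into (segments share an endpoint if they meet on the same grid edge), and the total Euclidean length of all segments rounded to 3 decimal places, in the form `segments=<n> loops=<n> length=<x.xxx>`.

cell (2,6): code 0100 → (2.844,7.000)–(3.000,6.638)
cell (2,7): code 1100 → (2.921,8.000)–(2.844,7.000)
cell (2,8): code 1000 → (3.000,8.138)–(2.921,8.000)
cell (3,5): code 0100 → (3.299,6.000)–(4.000,5.336)
cell (3,6): code 1110 → (3.000,6.638)–(3.299,6.000)
cell (3,8): code 1101 → (3.633,9.000)–(3.000,8.138)
cell (3,9): code 1000 → (4.000,9.276)–(3.633,9.000)
cell (4,5): code 0110 → (4.000,5.336)–(5.000,5.024)
cell (4,9): code 1001 → (5.000,9.503)–(4.000,9.276)
cell (5,5): code 0110 → (5.000,5.024)–(6.000,5.173)
cell (5,9): code 1001 → (6.000,9.219)–(5.000,9.503)
cell (6,5): code 0010 → (6.000,5.173)–(6.967,6.000)
cell (6,6): code 0111 → (6.967,6.000)–(7.000,6.082)
cell (6,8): code 1011 → (7.000,8.176)–(6.299,9.000)
cell (6,9): code 0001 → (6.299,9.000)–(6.000,9.219)
cell (7,6): code 0010 → (7.000,6.082)–(7.317,7.000)
cell (7,7): code 0011 → (7.317,7.000)–(7.119,8.000)
cell (7,8): code 0001 → (7.119,8.000)–(7.000,8.176)
total: 18 segments, chained into 1 closed loop(s), length Σ = 13.894398

segments=18 loops=1 length=13.894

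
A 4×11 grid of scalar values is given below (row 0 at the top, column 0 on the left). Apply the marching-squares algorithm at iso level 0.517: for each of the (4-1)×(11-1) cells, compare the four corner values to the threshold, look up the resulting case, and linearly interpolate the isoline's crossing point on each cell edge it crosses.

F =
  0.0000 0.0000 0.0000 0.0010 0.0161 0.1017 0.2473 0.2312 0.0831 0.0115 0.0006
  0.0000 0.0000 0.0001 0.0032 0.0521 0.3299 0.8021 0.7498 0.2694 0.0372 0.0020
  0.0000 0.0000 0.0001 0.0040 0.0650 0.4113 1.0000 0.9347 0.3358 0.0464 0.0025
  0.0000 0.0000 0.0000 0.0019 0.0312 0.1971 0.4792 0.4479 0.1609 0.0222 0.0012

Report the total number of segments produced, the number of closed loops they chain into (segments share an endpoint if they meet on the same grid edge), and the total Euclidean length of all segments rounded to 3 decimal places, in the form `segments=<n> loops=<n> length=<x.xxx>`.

segments=8 loops=1 length=7.848

cell (0,5): code 0100 → (0.486,6.000)–(1.000,5.396)
cell (0,6): code 1100 → (0.551,7.000)–(0.486,6.000)
cell (0,7): code 1000 → (1.000,7.485)–(0.551,7.000)
cell (1,5): code 0110 → (1.000,5.396)–(2.000,5.180)
cell (1,7): code 1001 → (2.000,7.697)–(1.000,7.485)
cell (2,5): code 0010 → (2.000,5.180)–(2.927,6.000)
cell (2,6): code 0011 → (2.927,6.000)–(2.858,7.000)
cell (2,7): code 0001 → (2.858,7.000)–(2.000,7.697)
total: 8 segments, chained into 1 closed loop(s), length Σ = 7.847527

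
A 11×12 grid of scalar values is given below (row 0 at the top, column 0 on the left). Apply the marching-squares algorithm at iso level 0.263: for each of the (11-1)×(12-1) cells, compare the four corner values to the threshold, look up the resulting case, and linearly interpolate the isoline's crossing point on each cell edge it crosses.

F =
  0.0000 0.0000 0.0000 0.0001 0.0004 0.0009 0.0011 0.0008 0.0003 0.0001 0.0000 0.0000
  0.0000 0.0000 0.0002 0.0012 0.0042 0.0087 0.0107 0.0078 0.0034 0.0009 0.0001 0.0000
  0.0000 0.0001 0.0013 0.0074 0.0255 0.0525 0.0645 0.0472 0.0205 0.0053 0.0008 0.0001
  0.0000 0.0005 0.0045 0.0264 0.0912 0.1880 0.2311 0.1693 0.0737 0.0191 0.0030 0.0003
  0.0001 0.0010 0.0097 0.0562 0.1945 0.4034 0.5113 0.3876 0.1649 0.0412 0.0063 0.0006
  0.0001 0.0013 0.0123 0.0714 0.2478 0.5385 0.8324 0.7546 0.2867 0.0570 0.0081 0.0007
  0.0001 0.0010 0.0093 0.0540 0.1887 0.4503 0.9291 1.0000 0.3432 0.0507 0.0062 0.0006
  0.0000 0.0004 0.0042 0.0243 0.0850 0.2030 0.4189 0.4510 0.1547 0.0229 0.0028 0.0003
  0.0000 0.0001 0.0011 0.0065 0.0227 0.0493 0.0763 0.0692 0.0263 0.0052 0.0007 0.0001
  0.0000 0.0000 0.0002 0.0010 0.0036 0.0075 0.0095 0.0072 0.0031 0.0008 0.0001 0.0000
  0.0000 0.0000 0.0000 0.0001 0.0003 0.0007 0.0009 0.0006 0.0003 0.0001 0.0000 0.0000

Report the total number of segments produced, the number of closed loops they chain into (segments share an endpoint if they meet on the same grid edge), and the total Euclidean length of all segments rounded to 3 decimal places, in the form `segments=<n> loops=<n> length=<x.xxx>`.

segments=16 loops=1 length=13.283

cell (3,4): code 0100 → (3.348,5.000)–(4.000,4.328)
cell (3,5): code 1100 → (3.114,6.000)–(3.348,5.000)
cell (3,6): code 1100 → (3.429,7.000)–(3.114,6.000)
cell (3,7): code 1000 → (4.000,7.559)–(3.429,7.000)
cell (4,4): code 0110 → (4.000,4.328)–(5.000,4.052)
cell (4,7): code 1101 → (4.805,8.000)–(4.000,7.559)
cell (4,8): code 1000 → (5.000,8.103)–(4.805,8.000)
cell (5,4): code 0110 → (5.000,4.052)–(6.000,4.284)
cell (5,8): code 1001 → (6.000,8.274)–(5.000,8.103)
cell (6,4): code 0010 → (6.000,4.284)–(6.757,5.000)
cell (6,5): code 0111 → (6.757,5.000)–(7.000,5.278)
cell (6,7): code 1011 → (7.000,7.634)–(6.425,8.000)
cell (6,8): code 0001 → (6.425,8.000)–(6.000,8.274)
cell (7,5): code 0010 → (7.000,5.278)–(7.455,6.000)
cell (7,6): code 0011 → (7.455,6.000)–(7.492,7.000)
cell (7,7): code 0001 → (7.492,7.000)–(7.000,7.634)
total: 16 segments, chained into 1 closed loop(s), length Σ = 13.283326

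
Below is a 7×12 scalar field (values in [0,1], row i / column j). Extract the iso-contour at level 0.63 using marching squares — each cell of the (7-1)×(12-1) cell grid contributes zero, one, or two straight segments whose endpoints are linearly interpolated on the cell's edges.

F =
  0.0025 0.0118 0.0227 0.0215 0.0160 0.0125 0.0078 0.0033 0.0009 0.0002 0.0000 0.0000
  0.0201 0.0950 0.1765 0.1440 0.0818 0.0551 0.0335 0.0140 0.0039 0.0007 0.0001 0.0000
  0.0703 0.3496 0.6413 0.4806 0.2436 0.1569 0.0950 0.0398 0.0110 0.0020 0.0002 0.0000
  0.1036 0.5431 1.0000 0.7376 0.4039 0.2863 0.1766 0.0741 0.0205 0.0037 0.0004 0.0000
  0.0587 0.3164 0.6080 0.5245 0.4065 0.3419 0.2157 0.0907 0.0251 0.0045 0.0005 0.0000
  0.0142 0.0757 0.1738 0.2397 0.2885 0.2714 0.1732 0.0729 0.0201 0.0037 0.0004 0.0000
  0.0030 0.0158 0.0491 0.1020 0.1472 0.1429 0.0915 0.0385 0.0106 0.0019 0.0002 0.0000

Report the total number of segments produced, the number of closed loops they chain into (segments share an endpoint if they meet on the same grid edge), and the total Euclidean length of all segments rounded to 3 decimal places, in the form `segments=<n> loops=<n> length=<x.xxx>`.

segments=8 loops=1 length=5.943

cell (1,1): code 0100 → (1.976,2.000)–(2.000,1.961)
cell (1,2): code 1000 → (2.000,2.070)–(1.976,2.000)
cell (2,1): code 0110 → (2.000,1.961)–(3.000,1.190)
cell (2,2): code 1101 → (2.581,3.000)–(2.000,2.070)
cell (2,3): code 1000 → (3.000,3.322)–(2.581,3.000)
cell (3,1): code 0010 → (3.000,1.190)–(3.944,2.000)
cell (3,2): code 0011 → (3.944,2.000)–(3.505,3.000)
cell (3,3): code 0001 → (3.505,3.000)–(3.000,3.322)
total: 8 segments, chained into 1 closed loop(s), length Σ = 5.942670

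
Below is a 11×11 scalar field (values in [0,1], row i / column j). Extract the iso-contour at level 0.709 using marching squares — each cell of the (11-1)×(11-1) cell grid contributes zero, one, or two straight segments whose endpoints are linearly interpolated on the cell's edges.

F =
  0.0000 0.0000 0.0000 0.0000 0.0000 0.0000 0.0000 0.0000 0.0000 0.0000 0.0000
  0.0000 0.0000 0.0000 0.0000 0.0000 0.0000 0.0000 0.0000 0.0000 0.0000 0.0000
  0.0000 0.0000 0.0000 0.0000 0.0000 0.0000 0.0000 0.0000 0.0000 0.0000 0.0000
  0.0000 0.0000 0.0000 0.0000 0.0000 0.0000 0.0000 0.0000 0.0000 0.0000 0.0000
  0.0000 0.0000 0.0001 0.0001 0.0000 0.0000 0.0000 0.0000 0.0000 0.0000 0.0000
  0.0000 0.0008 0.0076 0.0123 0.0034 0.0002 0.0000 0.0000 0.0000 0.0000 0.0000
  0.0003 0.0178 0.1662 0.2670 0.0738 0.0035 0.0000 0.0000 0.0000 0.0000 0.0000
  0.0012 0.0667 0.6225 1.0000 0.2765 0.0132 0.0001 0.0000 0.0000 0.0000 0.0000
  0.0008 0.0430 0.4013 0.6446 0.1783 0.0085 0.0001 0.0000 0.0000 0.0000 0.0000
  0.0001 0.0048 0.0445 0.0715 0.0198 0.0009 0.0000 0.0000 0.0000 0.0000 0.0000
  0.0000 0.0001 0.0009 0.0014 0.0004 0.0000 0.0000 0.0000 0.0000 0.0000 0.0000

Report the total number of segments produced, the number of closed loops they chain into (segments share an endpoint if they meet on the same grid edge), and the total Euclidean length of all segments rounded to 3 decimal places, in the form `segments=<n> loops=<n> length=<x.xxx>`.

segments=4 loops=1 length=3.469

cell (6,2): code 0100 → (6.603,3.000)–(7.000,2.229)
cell (6,3): code 1000 → (7.000,3.402)–(6.603,3.000)
cell (7,2): code 0010 → (7.000,2.229)–(7.819,3.000)
cell (7,3): code 0001 → (7.819,3.000)–(7.000,3.402)
total: 4 segments, chained into 1 closed loop(s), length Σ = 3.469041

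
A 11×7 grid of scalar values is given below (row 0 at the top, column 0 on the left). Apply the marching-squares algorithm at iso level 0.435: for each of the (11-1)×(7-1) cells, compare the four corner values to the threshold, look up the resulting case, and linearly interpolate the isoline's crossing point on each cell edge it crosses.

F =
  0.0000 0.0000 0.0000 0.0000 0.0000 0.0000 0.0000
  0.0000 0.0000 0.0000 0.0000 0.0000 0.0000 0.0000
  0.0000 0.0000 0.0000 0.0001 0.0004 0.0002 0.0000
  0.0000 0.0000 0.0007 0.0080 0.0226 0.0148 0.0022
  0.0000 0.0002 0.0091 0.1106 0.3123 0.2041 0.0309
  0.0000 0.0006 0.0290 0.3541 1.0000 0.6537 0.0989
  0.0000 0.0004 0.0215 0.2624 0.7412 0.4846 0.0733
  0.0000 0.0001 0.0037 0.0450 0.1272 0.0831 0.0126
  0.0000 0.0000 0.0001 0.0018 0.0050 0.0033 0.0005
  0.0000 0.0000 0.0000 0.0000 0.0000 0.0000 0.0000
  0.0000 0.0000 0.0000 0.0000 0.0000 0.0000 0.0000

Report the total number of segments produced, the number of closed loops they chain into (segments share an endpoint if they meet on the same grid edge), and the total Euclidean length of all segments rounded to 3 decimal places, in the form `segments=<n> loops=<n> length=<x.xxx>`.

segments=8 loops=1 length=6.997

cell (4,3): code 0100 → (4.178,4.000)–(5.000,3.125)
cell (4,4): code 1100 → (4.514,5.000)–(4.178,4.000)
cell (4,5): code 1000 → (5.000,5.394)–(4.514,5.000)
cell (5,3): code 0110 → (5.000,3.125)–(6.000,3.360)
cell (5,5): code 1001 → (6.000,5.121)–(5.000,5.394)
cell (6,3): code 0010 → (6.000,3.360)–(6.499,4.000)
cell (6,4): code 0011 → (6.499,4.000)–(6.124,5.000)
cell (6,5): code 0001 → (6.124,5.000)–(6.000,5.121)
total: 8 segments, chained into 1 closed loop(s), length Σ = 6.996564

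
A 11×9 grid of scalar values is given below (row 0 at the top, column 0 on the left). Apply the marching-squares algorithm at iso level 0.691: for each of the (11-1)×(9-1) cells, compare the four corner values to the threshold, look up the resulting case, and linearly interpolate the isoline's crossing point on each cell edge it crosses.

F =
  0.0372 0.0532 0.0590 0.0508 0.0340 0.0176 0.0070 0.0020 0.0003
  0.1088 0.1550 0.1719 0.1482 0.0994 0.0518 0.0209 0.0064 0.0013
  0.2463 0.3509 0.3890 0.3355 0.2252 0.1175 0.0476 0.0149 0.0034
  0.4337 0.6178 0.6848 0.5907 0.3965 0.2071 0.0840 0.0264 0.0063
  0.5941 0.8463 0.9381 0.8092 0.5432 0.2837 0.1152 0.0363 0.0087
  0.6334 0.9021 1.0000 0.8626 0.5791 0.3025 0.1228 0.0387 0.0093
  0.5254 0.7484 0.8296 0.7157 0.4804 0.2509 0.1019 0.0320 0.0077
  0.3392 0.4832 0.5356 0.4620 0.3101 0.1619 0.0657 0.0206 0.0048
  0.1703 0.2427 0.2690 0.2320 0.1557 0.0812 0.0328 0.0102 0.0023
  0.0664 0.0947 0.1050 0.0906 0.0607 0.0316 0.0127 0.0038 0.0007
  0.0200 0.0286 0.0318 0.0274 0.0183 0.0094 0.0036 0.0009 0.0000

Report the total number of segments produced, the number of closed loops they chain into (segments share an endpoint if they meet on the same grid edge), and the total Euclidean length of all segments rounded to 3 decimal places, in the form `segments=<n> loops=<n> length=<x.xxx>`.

segments=12 loops=1 length=10.606

cell (3,0): code 0100 → (3.320,1.000)–(4.000,0.384)
cell (3,1): code 1100 → (3.024,2.000)–(3.320,1.000)
cell (3,2): code 1100 → (3.459,3.000)–(3.024,2.000)
cell (3,3): code 1000 → (4.000,3.444)–(3.459,3.000)
cell (4,0): code 0110 → (4.000,0.384)–(5.000,0.214)
cell (4,3): code 1001 → (5.000,3.605)–(4.000,3.444)
cell (5,0): code 0110 → (5.000,0.214)–(6.000,0.743)
cell (5,3): code 1001 → (6.000,3.105)–(5.000,3.605)
cell (6,0): code 0010 → (6.000,0.743)–(6.216,1.000)
cell (6,1): code 0011 → (6.216,1.000)–(6.471,2.000)
cell (6,2): code 0011 → (6.471,2.000)–(6.097,3.000)
cell (6,3): code 0001 → (6.097,3.000)–(6.000,3.105)
total: 12 segments, chained into 1 closed loop(s), length Σ = 10.605839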